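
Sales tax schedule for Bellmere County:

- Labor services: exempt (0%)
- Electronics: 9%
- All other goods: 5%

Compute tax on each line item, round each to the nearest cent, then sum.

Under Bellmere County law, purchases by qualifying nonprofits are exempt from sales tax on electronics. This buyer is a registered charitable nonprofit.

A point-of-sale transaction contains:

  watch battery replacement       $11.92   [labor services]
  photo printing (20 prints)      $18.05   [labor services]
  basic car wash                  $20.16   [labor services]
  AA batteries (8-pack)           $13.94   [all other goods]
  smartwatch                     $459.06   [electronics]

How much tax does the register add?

$0.70

Watch battery replacement $11.92: labor services → 0% → $0.00
Photo printing (20 prints) $18.05: labor services → 0% → $0.00
Basic car wash $20.16: labor services → 0% → $0.00
AA batteries (8-pack) $13.94: all other goods → 5% → $0.70
Smartwatch $459.06: electronics, buyer-exempt → 0% → $0.00
Total tax = $0.70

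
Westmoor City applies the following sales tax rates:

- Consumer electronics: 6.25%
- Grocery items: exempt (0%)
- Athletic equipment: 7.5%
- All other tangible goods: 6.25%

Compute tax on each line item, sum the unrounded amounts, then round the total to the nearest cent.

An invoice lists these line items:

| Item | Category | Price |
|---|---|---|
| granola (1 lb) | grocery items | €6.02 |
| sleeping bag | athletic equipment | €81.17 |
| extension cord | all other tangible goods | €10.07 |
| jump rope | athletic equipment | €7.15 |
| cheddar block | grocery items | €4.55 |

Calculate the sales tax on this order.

€7.25

Granola (1 lb) €6.02: grocery items → 0% → €0.00
Sleeping bag €81.17: athletic equipment → 7.5% → €6.08775
Extension cord €10.07: all other tangible goods → 6.25% → €0.629375
Jump rope €7.15: athletic equipment → 7.5% → €0.53625
Cheddar block €4.55: grocery items → 0% → €0.00
Unrounded tax sum = €7.253375 → €7.25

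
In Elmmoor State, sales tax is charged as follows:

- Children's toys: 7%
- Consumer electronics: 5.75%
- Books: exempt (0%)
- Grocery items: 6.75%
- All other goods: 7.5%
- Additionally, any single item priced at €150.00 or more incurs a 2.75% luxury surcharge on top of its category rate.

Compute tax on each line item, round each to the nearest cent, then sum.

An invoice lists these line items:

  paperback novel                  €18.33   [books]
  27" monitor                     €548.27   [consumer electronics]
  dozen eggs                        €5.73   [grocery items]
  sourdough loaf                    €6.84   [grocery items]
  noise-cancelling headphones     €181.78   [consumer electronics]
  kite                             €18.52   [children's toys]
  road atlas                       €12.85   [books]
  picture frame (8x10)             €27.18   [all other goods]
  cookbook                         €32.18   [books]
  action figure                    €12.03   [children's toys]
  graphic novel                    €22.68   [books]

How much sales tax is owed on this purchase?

€67.08

Paperback novel €18.33: books → 0% → €0.00
27" monitor €548.27: consumer electronics → 5.75% + 2.75% surcharge = 8.5% → €46.60
Dozen eggs €5.73: grocery items → 6.75% → €0.39
Sourdough loaf €6.84: grocery items → 6.75% → €0.46
Noise-cancelling headphones €181.78: consumer electronics → 5.75% + 2.75% surcharge = 8.5% → €15.45
Kite €18.52: children's toys → 7% → €1.30
Road atlas €12.85: books → 0% → €0.00
Picture frame (8x10) €27.18: all other goods → 7.5% → €2.04
Cookbook €32.18: books → 0% → €0.00
Action figure €12.03: children's toys → 7% → €0.84
Graphic novel €22.68: books → 0% → €0.00
Total tax = €46.60 + €0.39 + €0.46 + €15.45 + €1.30 + €2.04 + €0.84 = €67.08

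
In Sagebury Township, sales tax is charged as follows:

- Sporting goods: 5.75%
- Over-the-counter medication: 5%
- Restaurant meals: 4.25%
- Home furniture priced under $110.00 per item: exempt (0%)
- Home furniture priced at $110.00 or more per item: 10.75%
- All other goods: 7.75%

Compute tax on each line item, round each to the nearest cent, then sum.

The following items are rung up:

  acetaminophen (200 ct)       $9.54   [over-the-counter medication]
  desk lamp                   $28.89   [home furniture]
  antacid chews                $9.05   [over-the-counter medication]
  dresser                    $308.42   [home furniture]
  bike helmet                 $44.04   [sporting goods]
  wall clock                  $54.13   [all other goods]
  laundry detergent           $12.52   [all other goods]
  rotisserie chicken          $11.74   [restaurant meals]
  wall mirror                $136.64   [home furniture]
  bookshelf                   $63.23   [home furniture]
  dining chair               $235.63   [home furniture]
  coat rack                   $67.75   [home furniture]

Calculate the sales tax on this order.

Acetaminophen (200 ct) $9.54: over-the-counter medication → 5% → $0.48
Desk lamp $28.89: home furniture, under $110.00 → 0% → $0.00
Antacid chews $9.05: over-the-counter medication → 5% → $0.45
Dresser $308.42: home furniture, $110.00 or more → 10.75% → $33.16
Bike helmet $44.04: sporting goods → 5.75% → $2.53
Wall clock $54.13: all other goods → 7.75% → $4.20
Laundry detergent $12.52: all other goods → 7.75% → $0.97
Rotisserie chicken $11.74: restaurant meals → 4.25% → $0.50
Wall mirror $136.64: home furniture, $110.00 or more → 10.75% → $14.69
Bookshelf $63.23: home furniture, under $110.00 → 0% → $0.00
Dining chair $235.63: home furniture, $110.00 or more → 10.75% → $25.33
Coat rack $67.75: home furniture, under $110.00 → 0% → $0.00
Total tax = $0.48 + $0.45 + $33.16 + $2.53 + $4.20 + $0.97 + $0.50 + $14.69 + $25.33 = $82.31

$82.31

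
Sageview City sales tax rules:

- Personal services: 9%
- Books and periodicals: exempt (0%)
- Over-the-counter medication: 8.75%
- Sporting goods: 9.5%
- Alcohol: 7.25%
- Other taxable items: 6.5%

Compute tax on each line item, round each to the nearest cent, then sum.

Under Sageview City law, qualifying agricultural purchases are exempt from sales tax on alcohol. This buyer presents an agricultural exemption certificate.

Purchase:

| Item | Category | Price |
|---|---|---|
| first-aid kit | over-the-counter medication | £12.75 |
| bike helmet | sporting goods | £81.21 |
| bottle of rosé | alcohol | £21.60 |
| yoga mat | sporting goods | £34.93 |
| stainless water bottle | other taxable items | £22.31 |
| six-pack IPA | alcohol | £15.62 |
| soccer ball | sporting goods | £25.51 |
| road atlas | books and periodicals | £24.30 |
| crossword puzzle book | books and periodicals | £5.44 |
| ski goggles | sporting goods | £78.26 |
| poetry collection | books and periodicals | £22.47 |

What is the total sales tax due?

£23.45

First-aid kit £12.75: over-the-counter medication → 8.75% → £1.12
Bike helmet £81.21: sporting goods → 9.5% → £7.71
Bottle of rosé £21.60: alcohol, buyer-exempt → 0% → £0.00
Yoga mat £34.93: sporting goods → 9.5% → £3.32
Stainless water bottle £22.31: other taxable items → 6.5% → £1.45
Six-pack IPA £15.62: alcohol, buyer-exempt → 0% → £0.00
Soccer ball £25.51: sporting goods → 9.5% → £2.42
Road atlas £24.30: books and periodicals → 0% → £0.00
Crossword puzzle book £5.44: books and periodicals → 0% → £0.00
Ski goggles £78.26: sporting goods → 9.5% → £7.43
Poetry collection £22.47: books and periodicals → 0% → £0.00
Total tax = £1.12 + £7.71 + £3.32 + £1.45 + £2.42 + £7.43 = £23.45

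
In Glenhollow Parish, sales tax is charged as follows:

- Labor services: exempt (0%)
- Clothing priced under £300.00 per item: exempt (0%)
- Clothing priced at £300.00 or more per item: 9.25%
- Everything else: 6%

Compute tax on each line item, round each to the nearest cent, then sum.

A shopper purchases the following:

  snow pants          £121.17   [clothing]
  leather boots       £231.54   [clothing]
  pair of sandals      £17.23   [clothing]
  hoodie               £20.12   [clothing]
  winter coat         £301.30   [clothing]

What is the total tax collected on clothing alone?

Snow pants £121.17: clothing, under £300.00 → 0% → £0.00
Leather boots £231.54: clothing, under £300.00 → 0% → £0.00
Pair of sandals £17.23: clothing, under £300.00 → 0% → £0.00
Hoodie £20.12: clothing, under £300.00 → 0% → £0.00
Winter coat £301.30: clothing, £300.00 or more → 9.25% → £27.87
Tax on clothing = £0.00 + £0.00 + £0.00 + £0.00 + £27.87 = £27.87

£27.87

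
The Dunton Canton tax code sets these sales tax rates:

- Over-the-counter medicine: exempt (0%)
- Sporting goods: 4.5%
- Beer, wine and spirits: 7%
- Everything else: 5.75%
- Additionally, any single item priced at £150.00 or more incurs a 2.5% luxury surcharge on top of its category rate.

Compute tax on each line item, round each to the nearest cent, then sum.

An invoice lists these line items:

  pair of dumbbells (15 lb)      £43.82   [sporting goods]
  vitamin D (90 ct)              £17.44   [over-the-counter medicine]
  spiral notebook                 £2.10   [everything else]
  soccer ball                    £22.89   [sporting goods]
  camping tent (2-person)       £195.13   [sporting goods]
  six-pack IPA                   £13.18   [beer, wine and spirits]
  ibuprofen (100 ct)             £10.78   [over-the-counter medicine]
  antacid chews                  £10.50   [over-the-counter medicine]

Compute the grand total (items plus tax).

£333.54

Pair of dumbbells (15 lb) £43.82: sporting goods → 4.5% → £1.97
Vitamin D (90 ct) £17.44: over-the-counter medicine → 0% → £0.00
Spiral notebook £2.10: everything else → 5.75% → £0.12
Soccer ball £22.89: sporting goods → 4.5% → £1.03
Camping tent (2-person) £195.13: sporting goods → 4.5% + 2.5% surcharge = 7% → £13.66
Six-pack IPA £13.18: beer, wine and spirits → 7% → £0.92
Ibuprofen (100 ct) £10.78: over-the-counter medicine → 0% → £0.00
Antacid chews £10.50: over-the-counter medicine → 0% → £0.00
Subtotal = £315.84; tax = £17.70; total due = £333.54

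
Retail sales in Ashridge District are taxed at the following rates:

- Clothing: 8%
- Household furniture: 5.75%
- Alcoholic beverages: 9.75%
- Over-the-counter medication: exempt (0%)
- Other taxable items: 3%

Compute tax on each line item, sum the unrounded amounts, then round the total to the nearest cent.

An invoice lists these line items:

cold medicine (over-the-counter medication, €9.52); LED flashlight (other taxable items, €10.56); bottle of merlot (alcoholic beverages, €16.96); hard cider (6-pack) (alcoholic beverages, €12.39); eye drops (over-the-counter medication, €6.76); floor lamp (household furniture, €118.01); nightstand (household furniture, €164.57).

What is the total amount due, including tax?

Cold medicine €9.52: over-the-counter medication → 0% → €0.00
LED flashlight €10.56: other taxable items → 3% → €0.3168
Bottle of merlot €16.96: alcoholic beverages → 9.75% → €1.6536
Hard cider (6-pack) €12.39: alcoholic beverages → 9.75% → €1.208025
Eye drops €6.76: over-the-counter medication → 0% → €0.00
Floor lamp €118.01: household furniture → 5.75% → €6.785575
Nightstand €164.57: household furniture → 5.75% → €9.462775
Subtotal = €338.77; unrounded tax = €19.426775 → €19.43; total due = €358.20

€358.20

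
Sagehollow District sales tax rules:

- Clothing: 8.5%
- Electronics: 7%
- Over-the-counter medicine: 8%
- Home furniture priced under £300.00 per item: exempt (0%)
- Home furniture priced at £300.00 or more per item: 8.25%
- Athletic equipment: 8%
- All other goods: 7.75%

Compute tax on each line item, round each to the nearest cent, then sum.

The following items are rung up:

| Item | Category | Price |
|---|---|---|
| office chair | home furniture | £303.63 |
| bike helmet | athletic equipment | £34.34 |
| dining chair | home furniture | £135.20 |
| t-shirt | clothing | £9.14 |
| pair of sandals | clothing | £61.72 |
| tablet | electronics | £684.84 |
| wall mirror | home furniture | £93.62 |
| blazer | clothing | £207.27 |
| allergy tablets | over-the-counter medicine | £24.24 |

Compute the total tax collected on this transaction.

£101.33

Office chair £303.63: home furniture, £300.00 or more → 8.25% → £25.05
Bike helmet £34.34: athletic equipment → 8% → £2.75
Dining chair £135.20: home furniture, under £300.00 → 0% → £0.00
T-shirt £9.14: clothing → 8.5% → £0.78
Pair of sandals £61.72: clothing → 8.5% → £5.25
Tablet £684.84: electronics → 7% → £47.94
Wall mirror £93.62: home furniture, under £300.00 → 0% → £0.00
Blazer £207.27: clothing → 8.5% → £17.62
Allergy tablets £24.24: over-the-counter medicine → 8% → £1.94
Total tax = £25.05 + £2.75 + £0.78 + £5.25 + £47.94 + £17.62 + £1.94 = £101.33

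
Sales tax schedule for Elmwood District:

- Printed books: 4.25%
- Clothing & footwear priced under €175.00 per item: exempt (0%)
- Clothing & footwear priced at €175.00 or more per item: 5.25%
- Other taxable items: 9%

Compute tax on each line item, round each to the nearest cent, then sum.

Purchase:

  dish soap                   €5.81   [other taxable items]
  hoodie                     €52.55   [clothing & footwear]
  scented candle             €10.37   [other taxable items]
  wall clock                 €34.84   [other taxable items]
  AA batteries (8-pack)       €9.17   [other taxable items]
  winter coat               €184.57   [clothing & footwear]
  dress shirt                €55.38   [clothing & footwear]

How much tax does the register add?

€15.11

Dish soap €5.81: other taxable items → 9% → €0.52
Hoodie €52.55: clothing & footwear, under €175.00 → 0% → €0.00
Scented candle €10.37: other taxable items → 9% → €0.93
Wall clock €34.84: other taxable items → 9% → €3.14
AA batteries (8-pack) €9.17: other taxable items → 9% → €0.83
Winter coat €184.57: clothing & footwear, €175.00 or more → 5.25% → €9.69
Dress shirt €55.38: clothing & footwear, under €175.00 → 0% → €0.00
Total tax = €0.52 + €0.93 + €3.14 + €0.83 + €9.69 = €15.11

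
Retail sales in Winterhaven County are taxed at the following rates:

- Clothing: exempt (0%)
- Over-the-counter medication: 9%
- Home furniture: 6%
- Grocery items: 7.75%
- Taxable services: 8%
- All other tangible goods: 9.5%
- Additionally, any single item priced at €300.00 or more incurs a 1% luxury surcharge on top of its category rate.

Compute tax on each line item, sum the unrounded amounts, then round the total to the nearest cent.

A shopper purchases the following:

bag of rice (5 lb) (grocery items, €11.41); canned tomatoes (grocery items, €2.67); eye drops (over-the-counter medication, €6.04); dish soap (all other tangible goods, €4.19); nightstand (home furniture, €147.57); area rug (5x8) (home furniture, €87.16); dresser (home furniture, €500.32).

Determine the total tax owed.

Bag of rice (5 lb) €11.41: grocery items → 7.75% → €0.884275
Canned tomatoes €2.67: grocery items → 7.75% → €0.206925
Eye drops €6.04: over-the-counter medication → 9% → €0.5436
Dish soap €4.19: all other tangible goods → 9.5% → €0.39805
Nightstand €147.57: home furniture → 6% → €8.8542
Area rug (5x8) €87.16: home furniture → 6% → €5.2296
Dresser €500.32: home furniture → 6% + 1% surcharge = 7% → €35.0224
Unrounded tax sum = €51.13905 → €51.14

€51.14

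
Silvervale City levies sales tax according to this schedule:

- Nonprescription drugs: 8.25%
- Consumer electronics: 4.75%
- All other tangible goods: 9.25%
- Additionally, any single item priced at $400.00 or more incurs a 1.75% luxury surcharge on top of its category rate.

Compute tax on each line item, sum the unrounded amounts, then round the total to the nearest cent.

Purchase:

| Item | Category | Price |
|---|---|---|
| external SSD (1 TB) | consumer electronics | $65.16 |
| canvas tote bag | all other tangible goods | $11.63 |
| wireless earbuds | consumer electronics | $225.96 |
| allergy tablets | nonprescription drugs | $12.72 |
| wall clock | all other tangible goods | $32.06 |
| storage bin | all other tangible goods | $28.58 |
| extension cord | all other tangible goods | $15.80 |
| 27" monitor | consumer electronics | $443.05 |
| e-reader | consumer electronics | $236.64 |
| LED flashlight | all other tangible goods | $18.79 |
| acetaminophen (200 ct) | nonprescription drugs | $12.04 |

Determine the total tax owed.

External SSD (1 TB) $65.16: consumer electronics → 4.75% → $3.0951
Canvas tote bag $11.63: all other tangible goods → 9.25% → $1.075775
Wireless earbuds $225.96: consumer electronics → 4.75% → $10.7331
Allergy tablets $12.72: nonprescription drugs → 8.25% → $1.0494
Wall clock $32.06: all other tangible goods → 9.25% → $2.96555
Storage bin $28.58: all other tangible goods → 9.25% → $2.64365
Extension cord $15.80: all other tangible goods → 9.25% → $1.4615
27" monitor $443.05: consumer electronics → 4.75% + 1.75% surcharge = 6.5% → $28.79825
E-reader $236.64: consumer electronics → 4.75% → $11.2404
LED flashlight $18.79: all other tangible goods → 9.25% → $1.738075
Acetaminophen (200 ct) $12.04: nonprescription drugs → 8.25% → $0.9933
Unrounded tax sum = $65.7941 → $65.79

$65.79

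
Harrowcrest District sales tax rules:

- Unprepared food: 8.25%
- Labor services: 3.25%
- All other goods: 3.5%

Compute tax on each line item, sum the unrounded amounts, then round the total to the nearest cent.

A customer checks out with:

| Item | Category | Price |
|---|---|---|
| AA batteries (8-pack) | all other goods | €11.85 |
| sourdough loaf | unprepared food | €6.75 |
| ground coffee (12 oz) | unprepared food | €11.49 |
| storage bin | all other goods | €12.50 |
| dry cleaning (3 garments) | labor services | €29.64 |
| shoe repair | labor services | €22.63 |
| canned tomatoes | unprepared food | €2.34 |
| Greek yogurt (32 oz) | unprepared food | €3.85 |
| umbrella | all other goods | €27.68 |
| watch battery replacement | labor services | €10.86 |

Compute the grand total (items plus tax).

€145.48

AA batteries (8-pack) €11.85: all other goods → 3.5% → €0.41475
Sourdough loaf €6.75: unprepared food → 8.25% → €0.556875
Ground coffee (12 oz) €11.49: unprepared food → 8.25% → €0.947925
Storage bin €12.50: all other goods → 3.5% → €0.4375
Dry cleaning (3 garments) €29.64: labor services → 3.25% → €0.9633
Shoe repair €22.63: labor services → 3.25% → €0.735475
Canned tomatoes €2.34: unprepared food → 8.25% → €0.19305
Greek yogurt (32 oz) €3.85: unprepared food → 8.25% → €0.317625
Umbrella €27.68: all other goods → 3.5% → €0.9688
Watch battery replacement €10.86: labor services → 3.25% → €0.35295
Subtotal = €139.59; unrounded tax = €5.88825 → €5.89; total due = €145.48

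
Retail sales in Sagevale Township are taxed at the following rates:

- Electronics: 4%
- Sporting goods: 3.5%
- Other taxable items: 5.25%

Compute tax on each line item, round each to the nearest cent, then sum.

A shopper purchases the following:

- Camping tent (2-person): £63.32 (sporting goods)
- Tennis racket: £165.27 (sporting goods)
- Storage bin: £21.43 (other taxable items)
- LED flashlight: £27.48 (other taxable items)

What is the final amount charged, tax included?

Camping tent (2-person) £63.32: sporting goods → 3.5% → £2.22
Tennis racket £165.27: sporting goods → 3.5% → £5.78
Storage bin £21.43: other taxable items → 5.25% → £1.13
LED flashlight £27.48: other taxable items → 5.25% → £1.44
Subtotal = £277.50; tax = £10.57; total due = £288.07

£288.07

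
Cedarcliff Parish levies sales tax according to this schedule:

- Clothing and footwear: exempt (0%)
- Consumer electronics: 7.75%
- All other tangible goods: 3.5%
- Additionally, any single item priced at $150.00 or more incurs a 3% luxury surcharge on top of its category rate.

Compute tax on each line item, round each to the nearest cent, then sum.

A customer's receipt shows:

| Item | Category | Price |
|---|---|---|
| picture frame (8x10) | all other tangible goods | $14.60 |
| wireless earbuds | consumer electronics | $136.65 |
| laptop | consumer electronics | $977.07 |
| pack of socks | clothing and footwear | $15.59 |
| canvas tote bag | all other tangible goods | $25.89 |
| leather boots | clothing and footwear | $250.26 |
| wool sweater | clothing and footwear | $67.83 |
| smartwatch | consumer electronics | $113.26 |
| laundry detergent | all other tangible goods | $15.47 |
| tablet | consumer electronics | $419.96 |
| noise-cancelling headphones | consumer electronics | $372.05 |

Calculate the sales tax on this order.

$219.03

Picture frame (8x10) $14.60: all other tangible goods → 3.5% → $0.51
Wireless earbuds $136.65: consumer electronics → 7.75% → $10.59
Laptop $977.07: consumer electronics → 7.75% + 3% surcharge = 10.75% → $105.04
Pack of socks $15.59: clothing and footwear → 0% → $0.00
Canvas tote bag $25.89: all other tangible goods → 3.5% → $0.91
Leather boots $250.26: clothing and footwear → 0% + 3% surcharge = 3% → $7.51
Wool sweater $67.83: clothing and footwear → 0% → $0.00
Smartwatch $113.26: consumer electronics → 7.75% → $8.78
Laundry detergent $15.47: all other tangible goods → 3.5% → $0.54
Tablet $419.96: consumer electronics → 7.75% + 3% surcharge = 10.75% → $45.15
Noise-cancelling headphones $372.05: consumer electronics → 7.75% + 3% surcharge = 10.75% → $40.00
Total tax = $0.51 + $10.59 + $105.04 + $0.91 + $7.51 + $8.78 + $0.54 + $45.15 + $40.00 = $219.03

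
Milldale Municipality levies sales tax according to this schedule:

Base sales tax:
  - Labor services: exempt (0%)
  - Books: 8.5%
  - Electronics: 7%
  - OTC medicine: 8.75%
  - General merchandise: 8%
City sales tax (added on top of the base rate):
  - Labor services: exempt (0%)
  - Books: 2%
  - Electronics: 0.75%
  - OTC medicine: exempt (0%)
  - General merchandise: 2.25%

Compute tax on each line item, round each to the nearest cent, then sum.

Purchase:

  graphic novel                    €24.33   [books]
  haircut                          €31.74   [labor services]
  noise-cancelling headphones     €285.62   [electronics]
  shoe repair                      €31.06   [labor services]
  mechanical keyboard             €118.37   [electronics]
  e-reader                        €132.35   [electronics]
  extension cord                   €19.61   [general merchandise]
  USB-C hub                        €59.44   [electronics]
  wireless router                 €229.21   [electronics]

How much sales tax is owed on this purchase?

Graphic novel €24.33: books → 8.5% + 2% city = 10.5% → €2.55
Haircut €31.74: labor services → 0% + 0% city = 0% → €0.00
Noise-cancelling headphones €285.62: electronics → 7% + 0.75% city = 7.75% → €22.14
Shoe repair €31.06: labor services → 0% + 0% city = 0% → €0.00
Mechanical keyboard €118.37: electronics → 7% + 0.75% city = 7.75% → €9.17
E-reader €132.35: electronics → 7% + 0.75% city = 7.75% → €10.26
Extension cord €19.61: general merchandise → 8% + 2.25% city = 10.25% → €2.01
USB-C hub €59.44: electronics → 7% + 0.75% city = 7.75% → €4.61
Wireless router €229.21: electronics → 7% + 0.75% city = 7.75% → €17.76
Total tax = €2.55 + €22.14 + €9.17 + €10.26 + €2.01 + €4.61 + €17.76 = €68.50

€68.50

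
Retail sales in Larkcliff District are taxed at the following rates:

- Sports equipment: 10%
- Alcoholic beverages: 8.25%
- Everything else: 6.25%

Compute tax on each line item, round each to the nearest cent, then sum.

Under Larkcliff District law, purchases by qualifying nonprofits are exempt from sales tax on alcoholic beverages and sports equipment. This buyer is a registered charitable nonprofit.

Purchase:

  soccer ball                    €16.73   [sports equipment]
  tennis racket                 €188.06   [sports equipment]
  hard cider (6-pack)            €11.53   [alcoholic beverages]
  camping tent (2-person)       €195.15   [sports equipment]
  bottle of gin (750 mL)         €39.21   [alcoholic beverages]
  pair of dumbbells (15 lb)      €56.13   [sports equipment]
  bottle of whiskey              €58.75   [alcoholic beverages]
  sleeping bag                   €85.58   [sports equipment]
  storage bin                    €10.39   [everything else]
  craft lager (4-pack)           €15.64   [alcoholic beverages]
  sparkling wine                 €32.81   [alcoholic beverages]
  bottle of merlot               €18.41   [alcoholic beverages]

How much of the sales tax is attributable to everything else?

Storage bin €10.39: everything else → 6.25% → €0.65
Tax on everything else = €0.65

€0.65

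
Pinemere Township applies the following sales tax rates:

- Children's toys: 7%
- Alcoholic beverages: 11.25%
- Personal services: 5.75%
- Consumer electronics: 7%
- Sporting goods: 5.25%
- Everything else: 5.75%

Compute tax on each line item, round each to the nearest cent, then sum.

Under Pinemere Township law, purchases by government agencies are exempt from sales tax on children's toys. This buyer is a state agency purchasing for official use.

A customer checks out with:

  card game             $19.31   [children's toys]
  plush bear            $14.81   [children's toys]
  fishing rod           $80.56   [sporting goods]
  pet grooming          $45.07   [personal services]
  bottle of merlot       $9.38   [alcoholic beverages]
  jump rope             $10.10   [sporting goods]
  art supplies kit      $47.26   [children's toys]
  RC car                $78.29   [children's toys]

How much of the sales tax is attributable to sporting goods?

$4.76

Fishing rod $80.56: sporting goods → 5.25% → $4.23
Jump rope $10.10: sporting goods → 5.25% → $0.53
Tax on sporting goods = $4.23 + $0.53 = $4.76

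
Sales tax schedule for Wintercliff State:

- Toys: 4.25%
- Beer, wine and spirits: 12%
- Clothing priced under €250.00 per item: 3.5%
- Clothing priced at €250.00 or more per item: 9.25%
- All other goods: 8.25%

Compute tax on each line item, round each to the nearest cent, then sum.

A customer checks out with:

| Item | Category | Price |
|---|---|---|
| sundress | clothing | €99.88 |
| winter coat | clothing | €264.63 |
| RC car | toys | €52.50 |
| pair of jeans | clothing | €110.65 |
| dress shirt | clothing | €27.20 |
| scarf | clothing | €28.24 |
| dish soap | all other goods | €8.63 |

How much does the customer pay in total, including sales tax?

Sundress €99.88: clothing, under €250.00 → 3.5% → €3.50
Winter coat €264.63: clothing, €250.00 or more → 9.25% → €24.48
RC car €52.50: toys → 4.25% → €2.23
Pair of jeans €110.65: clothing, under €250.00 → 3.5% → €3.87
Dress shirt €27.20: clothing, under €250.00 → 3.5% → €0.95
Scarf €28.24: clothing, under €250.00 → 3.5% → €0.99
Dish soap €8.63: all other goods → 8.25% → €0.71
Subtotal = €591.73; tax = €36.73; total due = €628.46

€628.46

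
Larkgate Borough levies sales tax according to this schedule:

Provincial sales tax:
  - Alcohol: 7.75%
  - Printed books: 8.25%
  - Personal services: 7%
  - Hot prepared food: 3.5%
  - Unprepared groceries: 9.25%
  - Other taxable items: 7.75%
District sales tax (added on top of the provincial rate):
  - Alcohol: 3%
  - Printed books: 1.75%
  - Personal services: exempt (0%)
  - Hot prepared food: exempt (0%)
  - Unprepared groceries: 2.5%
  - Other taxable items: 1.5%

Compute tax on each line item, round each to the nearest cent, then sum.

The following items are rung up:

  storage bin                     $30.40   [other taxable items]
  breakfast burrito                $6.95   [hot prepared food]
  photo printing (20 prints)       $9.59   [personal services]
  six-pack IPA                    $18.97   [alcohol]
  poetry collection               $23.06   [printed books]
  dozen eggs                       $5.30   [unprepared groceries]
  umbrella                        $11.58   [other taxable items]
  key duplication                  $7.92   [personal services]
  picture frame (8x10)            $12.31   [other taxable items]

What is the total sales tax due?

Storage bin $30.40: other taxable items → 7.75% + 1.5% district = 9.25% → $2.81
Breakfast burrito $6.95: hot prepared food → 3.5% + 0% district = 3.5% → $0.24
Photo printing (20 prints) $9.59: personal services → 7% + 0% district = 7% → $0.67
Six-pack IPA $18.97: alcohol → 7.75% + 3% district = 10.75% → $2.04
Poetry collection $23.06: printed books → 8.25% + 1.75% district = 10% → $2.31
Dozen eggs $5.30: unprepared groceries → 9.25% + 2.5% district = 11.75% → $0.62
Umbrella $11.58: other taxable items → 7.75% + 1.5% district = 9.25% → $1.07
Key duplication $7.92: personal services → 7% + 0% district = 7% → $0.55
Picture frame (8x10) $12.31: other taxable items → 7.75% + 1.5% district = 9.25% → $1.14
Total tax = $2.81 + $0.24 + $0.67 + $2.04 + $2.31 + $0.62 + $1.07 + $0.55 + $1.14 = $11.45

$11.45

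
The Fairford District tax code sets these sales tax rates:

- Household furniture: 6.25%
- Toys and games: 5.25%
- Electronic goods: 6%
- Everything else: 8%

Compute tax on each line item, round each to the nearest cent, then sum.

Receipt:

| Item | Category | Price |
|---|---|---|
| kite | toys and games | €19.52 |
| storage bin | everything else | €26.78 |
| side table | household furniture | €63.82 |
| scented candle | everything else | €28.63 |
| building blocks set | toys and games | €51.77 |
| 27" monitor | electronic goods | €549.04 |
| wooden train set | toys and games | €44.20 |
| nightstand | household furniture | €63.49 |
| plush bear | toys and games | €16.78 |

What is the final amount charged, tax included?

Kite €19.52: toys and games → 5.25% → €1.02
Storage bin €26.78: everything else → 8% → €2.14
Side table €63.82: household furniture → 6.25% → €3.99
Scented candle €28.63: everything else → 8% → €2.29
Building blocks set €51.77: toys and games → 5.25% → €2.72
27" monitor €549.04: electronic goods → 6% → €32.94
Wooden train set €44.20: toys and games → 5.25% → €2.32
Nightstand €63.49: household furniture → 6.25% → €3.97
Plush bear €16.78: toys and games → 5.25% → €0.88
Subtotal = €864.03; tax = €52.27; total due = €916.30

€916.30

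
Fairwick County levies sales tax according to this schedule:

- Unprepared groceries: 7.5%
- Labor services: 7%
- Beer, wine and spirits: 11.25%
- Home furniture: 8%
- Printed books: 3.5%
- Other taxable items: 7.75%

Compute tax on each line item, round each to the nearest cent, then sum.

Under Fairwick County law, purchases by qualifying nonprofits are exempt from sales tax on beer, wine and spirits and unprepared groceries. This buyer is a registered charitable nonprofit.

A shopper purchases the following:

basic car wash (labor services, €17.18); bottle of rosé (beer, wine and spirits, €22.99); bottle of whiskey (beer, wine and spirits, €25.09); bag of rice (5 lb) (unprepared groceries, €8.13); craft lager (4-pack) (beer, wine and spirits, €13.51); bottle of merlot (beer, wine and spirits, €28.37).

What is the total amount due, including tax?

Basic car wash €17.18: labor services → 7% → €1.20
Bottle of rosé €22.99: beer, wine and spirits, buyer-exempt → 0% → €0.00
Bottle of whiskey €25.09: beer, wine and spirits, buyer-exempt → 0% → €0.00
Bag of rice (5 lb) €8.13: unprepared groceries, buyer-exempt → 0% → €0.00
Craft lager (4-pack) €13.51: beer, wine and spirits, buyer-exempt → 0% → €0.00
Bottle of merlot €28.37: beer, wine and spirits, buyer-exempt → 0% → €0.00
Subtotal = €115.27; tax = €1.20; total due = €116.47

€116.47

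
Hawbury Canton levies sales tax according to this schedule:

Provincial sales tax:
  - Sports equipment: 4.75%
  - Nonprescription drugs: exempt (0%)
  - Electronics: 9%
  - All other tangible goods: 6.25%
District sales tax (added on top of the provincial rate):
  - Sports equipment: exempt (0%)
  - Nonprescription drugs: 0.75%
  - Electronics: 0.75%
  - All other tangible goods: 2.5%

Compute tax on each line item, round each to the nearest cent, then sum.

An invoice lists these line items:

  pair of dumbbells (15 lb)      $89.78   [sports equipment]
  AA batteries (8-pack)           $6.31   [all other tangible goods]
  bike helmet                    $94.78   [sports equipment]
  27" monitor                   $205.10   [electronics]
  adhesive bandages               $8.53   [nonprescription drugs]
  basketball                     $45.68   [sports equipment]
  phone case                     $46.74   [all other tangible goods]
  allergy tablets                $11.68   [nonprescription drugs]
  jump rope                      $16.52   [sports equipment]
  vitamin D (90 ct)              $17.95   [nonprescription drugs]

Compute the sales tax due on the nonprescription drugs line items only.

$0.28

Adhesive bandages $8.53: nonprescription drugs → 0% + 0.75% district = 0.75% → $0.06
Allergy tablets $11.68: nonprescription drugs → 0% + 0.75% district = 0.75% → $0.09
Vitamin D (90 ct) $17.95: nonprescription drugs → 0% + 0.75% district = 0.75% → $0.13
Tax on nonprescription drugs = $0.06 + $0.09 + $0.13 = $0.28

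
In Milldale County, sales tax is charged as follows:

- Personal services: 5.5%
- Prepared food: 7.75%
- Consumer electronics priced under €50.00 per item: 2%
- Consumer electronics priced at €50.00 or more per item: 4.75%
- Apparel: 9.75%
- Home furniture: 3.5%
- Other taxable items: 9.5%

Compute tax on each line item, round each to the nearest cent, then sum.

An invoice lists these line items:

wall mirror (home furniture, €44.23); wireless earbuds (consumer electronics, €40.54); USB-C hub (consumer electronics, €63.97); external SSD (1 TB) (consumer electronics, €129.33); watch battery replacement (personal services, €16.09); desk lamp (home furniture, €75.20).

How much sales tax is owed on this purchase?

Wall mirror €44.23: home furniture → 3.5% → €1.55
Wireless earbuds €40.54: consumer electronics, under €50.00 → 2% → €0.81
USB-C hub €63.97: consumer electronics, €50.00 or more → 4.75% → €3.04
External SSD (1 TB) €129.33: consumer electronics, €50.00 or more → 4.75% → €6.14
Watch battery replacement €16.09: personal services → 5.5% → €0.88
Desk lamp €75.20: home furniture → 3.5% → €2.63
Total tax = €1.55 + €0.81 + €3.04 + €6.14 + €0.88 + €2.63 = €15.05

€15.05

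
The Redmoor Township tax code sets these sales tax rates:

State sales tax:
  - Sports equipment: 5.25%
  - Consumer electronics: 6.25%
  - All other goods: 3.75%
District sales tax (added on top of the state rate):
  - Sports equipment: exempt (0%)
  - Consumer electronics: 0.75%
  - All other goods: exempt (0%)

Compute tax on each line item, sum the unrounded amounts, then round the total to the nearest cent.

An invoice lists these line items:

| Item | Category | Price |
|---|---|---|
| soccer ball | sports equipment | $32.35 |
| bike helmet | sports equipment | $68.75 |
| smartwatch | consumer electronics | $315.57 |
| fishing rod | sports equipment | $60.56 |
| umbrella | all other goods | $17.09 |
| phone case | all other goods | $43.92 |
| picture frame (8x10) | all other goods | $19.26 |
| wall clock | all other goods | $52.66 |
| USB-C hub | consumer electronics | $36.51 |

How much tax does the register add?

$38.12

Soccer ball $32.35: sports equipment → 5.25% + 0% district = 5.25% → $1.698375
Bike helmet $68.75: sports equipment → 5.25% + 0% district = 5.25% → $3.609375
Smartwatch $315.57: consumer electronics → 6.25% + 0.75% district = 7% → $22.0899
Fishing rod $60.56: sports equipment → 5.25% + 0% district = 5.25% → $3.1794
Umbrella $17.09: all other goods → 3.75% + 0% district = 3.75% → $0.640875
Phone case $43.92: all other goods → 3.75% + 0% district = 3.75% → $1.647
Picture frame (8x10) $19.26: all other goods → 3.75% + 0% district = 3.75% → $0.72225
Wall clock $52.66: all other goods → 3.75% + 0% district = 3.75% → $1.97475
USB-C hub $36.51: consumer electronics → 6.25% + 0.75% district = 7% → $2.5557
Unrounded tax sum = $38.117625 → $38.12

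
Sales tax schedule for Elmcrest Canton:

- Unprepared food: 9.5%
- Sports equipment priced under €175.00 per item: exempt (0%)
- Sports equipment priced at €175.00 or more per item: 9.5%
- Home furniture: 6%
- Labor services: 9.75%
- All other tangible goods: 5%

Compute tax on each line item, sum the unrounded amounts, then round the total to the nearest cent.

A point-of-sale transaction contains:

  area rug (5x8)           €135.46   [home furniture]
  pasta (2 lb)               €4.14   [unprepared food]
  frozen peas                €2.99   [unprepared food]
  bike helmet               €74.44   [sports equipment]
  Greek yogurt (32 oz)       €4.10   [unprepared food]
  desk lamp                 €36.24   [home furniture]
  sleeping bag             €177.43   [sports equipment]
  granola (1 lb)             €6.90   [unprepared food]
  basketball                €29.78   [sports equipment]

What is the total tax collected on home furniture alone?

€10.30

Area rug (5x8) €135.46: home furniture → 6% → €8.1276
Desk lamp €36.24: home furniture → 6% → €2.1744
Tax on home furniture: unrounded sum = €10.302 → €10.30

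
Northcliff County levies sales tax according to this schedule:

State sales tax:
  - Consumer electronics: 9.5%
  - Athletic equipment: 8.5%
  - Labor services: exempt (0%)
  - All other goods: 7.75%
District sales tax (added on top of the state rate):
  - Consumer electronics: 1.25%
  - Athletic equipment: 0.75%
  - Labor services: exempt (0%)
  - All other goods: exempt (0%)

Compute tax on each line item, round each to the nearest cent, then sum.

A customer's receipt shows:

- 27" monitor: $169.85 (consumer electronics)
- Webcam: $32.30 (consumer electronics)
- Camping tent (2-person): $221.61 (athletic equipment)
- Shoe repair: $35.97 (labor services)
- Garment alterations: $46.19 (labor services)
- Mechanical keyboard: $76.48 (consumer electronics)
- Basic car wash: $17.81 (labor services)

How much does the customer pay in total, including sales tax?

27" monitor $169.85: consumer electronics → 9.5% + 1.25% district = 10.75% → $18.26
Webcam $32.30: consumer electronics → 9.5% + 1.25% district = 10.75% → $3.47
Camping tent (2-person) $221.61: athletic equipment → 8.5% + 0.75% district = 9.25% → $20.50
Shoe repair $35.97: labor services → 0% + 0% district = 0% → $0.00
Garment alterations $46.19: labor services → 0% + 0% district = 0% → $0.00
Mechanical keyboard $76.48: consumer electronics → 9.5% + 1.25% district = 10.75% → $8.22
Basic car wash $17.81: labor services → 0% + 0% district = 0% → $0.00
Subtotal = $600.21; tax = $50.45; total due = $650.66

$650.66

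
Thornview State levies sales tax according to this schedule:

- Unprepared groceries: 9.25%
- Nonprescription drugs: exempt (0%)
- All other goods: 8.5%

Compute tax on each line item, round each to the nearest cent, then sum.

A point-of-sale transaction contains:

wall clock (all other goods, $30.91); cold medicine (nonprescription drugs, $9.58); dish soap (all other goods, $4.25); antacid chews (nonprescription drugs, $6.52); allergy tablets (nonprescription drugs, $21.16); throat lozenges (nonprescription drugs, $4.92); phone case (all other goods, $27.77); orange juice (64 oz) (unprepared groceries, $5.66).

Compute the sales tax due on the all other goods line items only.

Wall clock $30.91: all other goods → 8.5% → $2.63
Dish soap $4.25: all other goods → 8.5% → $0.36
Phone case $27.77: all other goods → 8.5% → $2.36
Tax on all other goods = $2.63 + $0.36 + $2.36 = $5.35

$5.35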